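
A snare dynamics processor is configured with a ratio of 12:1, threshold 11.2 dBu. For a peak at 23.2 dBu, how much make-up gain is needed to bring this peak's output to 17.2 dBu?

5 dB

Without make-up, output = threshold + overshoot/12 = 11.2 + 1 = 12.2 dBu.
Gap to target: 5 dB.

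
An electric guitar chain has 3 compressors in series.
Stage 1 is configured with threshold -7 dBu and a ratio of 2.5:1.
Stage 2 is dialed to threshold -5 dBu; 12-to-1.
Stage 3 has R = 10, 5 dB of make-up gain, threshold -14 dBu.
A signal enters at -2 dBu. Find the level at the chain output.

Stage 1: 5 dB above -7 dBu, reduced 2.5:1 to 2 dB above → -5 dBu.
Stage 2: below threshold (-5 ≤ -5); passes unchanged; output -5 dBu.
Stage 3: overshoot 9 dB → 9/10 = 0.9 dB → -13.1 dBu; +5 dB make-up → -8.1 dBu.

-8.1 dBu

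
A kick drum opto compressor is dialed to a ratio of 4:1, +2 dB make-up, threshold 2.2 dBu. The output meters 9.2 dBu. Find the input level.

22.2 dBu

Stripping the +2 dB make-up gives 7.2 dBu at the gain stage.
That's 5 dB above the 2.2 dBu threshold.
Undo the ratio: input overshoot = 5 × 4 = 20 dB, giving input = 22.2 dBu.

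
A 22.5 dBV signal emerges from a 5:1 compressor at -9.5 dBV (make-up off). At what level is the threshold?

Let T be the threshold. Output overshoot = (input overshoot)/R, so -9.5 − T = (22.5 − T)/5.
5·(-9.5 − T) = 22.5 − T → 4·T = -47.5 − 22.5 = -70.
T = -70/4 = -17.5 dBV.

-17.5 dBV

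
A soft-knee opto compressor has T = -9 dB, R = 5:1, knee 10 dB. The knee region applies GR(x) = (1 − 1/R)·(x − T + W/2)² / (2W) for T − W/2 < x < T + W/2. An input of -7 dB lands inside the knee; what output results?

x − T + W/2 = -7 − (-9) + 5 = 7.
GR = (1 − 1/5) × 7² / 20 = 0.8 × 49 / 20 = 1.96 dB.
Output = -7 − 1.96 = -8.96 dB.

-8.96 dB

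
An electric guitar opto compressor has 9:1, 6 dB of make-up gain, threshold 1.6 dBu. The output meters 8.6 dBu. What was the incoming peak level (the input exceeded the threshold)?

10.6 dBu

Stripping the +6 dB make-up gives 2.6 dBu at the gain stage.
Post-compression overshoot = 2.6 − 1.6 = 1 dB.
Undo the ratio: input overshoot = 1 × 9 = 9 dB, giving input = 10.6 dBu.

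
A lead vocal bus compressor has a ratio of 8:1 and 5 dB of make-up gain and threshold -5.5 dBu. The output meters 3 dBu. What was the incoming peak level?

Remove make-up: 3 − 5 = -2 dBu.
The compressed level sits -2 − (-5.5) = 3.5 dB over threshold.
Input overshoot = R × output overshoot = 28 dB → input = -5.5 + 28 = 22.5 dBu.

22.5 dBu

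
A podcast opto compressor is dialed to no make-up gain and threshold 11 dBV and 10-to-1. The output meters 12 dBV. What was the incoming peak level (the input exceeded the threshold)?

21 dBV

Post-compression overshoot = 12 − 11 = 1 dB.
Undo the ratio: input overshoot = 1 × 10 = 10 dB, giving input = 21 dBV.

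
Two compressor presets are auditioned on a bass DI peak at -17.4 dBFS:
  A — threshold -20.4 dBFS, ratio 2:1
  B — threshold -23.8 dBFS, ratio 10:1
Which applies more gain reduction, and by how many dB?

B, by 4.26 dB

A: 3 dB over, compressed to 1.5 dB over, so 1.5 dB of GR.
B: 6.4 dB over, compressed to 0.64 dB over, so 5.76 dB of GR.
Difference: 4.26 dB in favour of B.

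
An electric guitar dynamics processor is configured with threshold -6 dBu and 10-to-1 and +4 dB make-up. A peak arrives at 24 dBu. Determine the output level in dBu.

1 dBu

Overshoot: 24 − (-6) = 30 dB.
10:1 compression reduces that to 30/10 = 3 dB over.
So the level is -6 + 3 = -3 dBu; make-up adds 4 dB, giving 1 dBu.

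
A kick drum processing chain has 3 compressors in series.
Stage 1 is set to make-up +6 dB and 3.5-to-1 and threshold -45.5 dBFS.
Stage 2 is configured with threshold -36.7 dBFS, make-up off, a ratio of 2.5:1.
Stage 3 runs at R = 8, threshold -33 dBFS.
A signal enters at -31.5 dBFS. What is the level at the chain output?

-36.22 dBFS

Stage 1: -31.5 dBFS is 14 dB over -45.5 dBFS; at 3.5:1 that becomes 4 dB over, giving -41.5 dBFS; +6 dB make-up → -35.5 dBFS.
Stage 2: overshoot 1.2 dB → 1.2/2.5 = 0.48 dB → -36.22 dBFS.
Stage 3: -36.22 dBFS ≤ -33 dBFS, so stage 3 doesn't engage; output -36.22 dBFS.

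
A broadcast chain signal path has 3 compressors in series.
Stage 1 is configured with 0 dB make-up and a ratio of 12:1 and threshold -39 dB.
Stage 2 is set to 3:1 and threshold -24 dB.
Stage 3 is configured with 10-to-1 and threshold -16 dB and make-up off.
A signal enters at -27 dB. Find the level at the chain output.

Stage 1: 12 dB above -39 dB, reduced 12:1 to 1 dB above → -38 dB.
Stage 2: -38 dB ≤ -24 dB, so stage 2 doesn't engage; output -38 dB.
Stage 3: -38 dB is at or below the -16 dB threshold — no compression; output -38 dB.

-38 dB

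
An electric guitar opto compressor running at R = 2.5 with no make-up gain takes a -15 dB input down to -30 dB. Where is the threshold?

-40 dB

Input is 25 dB above T (since output overshoot × R = input overshoot: (-30 − T)·2.5 = -15 − T gives T = -40 dB).
Check: -40 + (-15 − (-40))/2.5 = -40 + 10 = -30 dB. ✓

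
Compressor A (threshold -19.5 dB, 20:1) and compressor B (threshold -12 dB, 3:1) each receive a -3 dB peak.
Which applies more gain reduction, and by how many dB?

A: 16.5 dB over, compressed to 0.825 dB over, so 15.675 dB of GR.
B: 9 dB over, compressed to 3 dB over, so 6 dB of GR.
A reduces 9.675 dB more.

A, by 9.675 dB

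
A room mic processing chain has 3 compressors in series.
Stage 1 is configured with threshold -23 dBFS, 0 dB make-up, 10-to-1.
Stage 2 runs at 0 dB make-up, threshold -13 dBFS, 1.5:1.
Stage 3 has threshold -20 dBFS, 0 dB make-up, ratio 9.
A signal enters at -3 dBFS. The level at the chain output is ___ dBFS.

-21 dBFS

Stage 1: 20 dB above -23 dBFS, reduced 10:1 to 2 dB above → -21 dBFS.
Stage 2: -21 dBFS ≤ -13 dBFS, so stage 2 doesn't engage; output -21 dBFS.
Stage 3: -21 dBFS is at or below the -20 dBFS threshold — no compression; output -21 dBFS.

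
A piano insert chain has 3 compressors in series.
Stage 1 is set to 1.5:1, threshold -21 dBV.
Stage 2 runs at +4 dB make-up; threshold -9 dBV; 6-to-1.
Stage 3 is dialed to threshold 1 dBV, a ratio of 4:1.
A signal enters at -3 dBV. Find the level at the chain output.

-5 dBV

Stage 1: -3 dBV is 18 dB over -21 dBV; at 1.5:1 that becomes 12 dB over, giving -9 dBV.
Stage 2: -9 dBV ≤ -9 dBV, so stage 2 doesn't engage; make-up brings it to -5 dBV.
Stage 3: -5 dBV ≤ 1 dBV, so stage 3 doesn't engage; output -5 dBV.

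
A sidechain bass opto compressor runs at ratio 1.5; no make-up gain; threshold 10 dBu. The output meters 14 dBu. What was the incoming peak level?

16 dBu

Post-compression overshoot = 14 − 10 = 4 dB.
Input overshoot = R × output overshoot = 6 dB → input = 10 + 6 = 16 dBu.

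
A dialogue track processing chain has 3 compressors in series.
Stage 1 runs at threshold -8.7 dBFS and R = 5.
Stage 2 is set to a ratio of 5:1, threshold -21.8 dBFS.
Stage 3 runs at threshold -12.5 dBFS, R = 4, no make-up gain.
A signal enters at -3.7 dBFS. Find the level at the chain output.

-18.98 dBFS

Stage 1: -3.7 dBFS is 5 dB over -8.7 dBFS; at 5:1 that becomes 1 dB over, giving -7.7 dBFS.
Stage 2: overshoot 14.1 dB → 14.1/5 = 2.82 dB → -18.98 dBFS.
Stage 3: -18.98 dBFS ≤ -12.5 dBFS, so stage 3 doesn't engage; output -18.98 dBFS.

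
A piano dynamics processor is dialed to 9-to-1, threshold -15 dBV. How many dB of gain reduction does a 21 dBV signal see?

32 dB

Overshoot = 21 − (-15) = 36 dB.
A 9:1 ratio leaves 4 dB of that excess.
Gain reduction = 36 − 4 = 32 dB.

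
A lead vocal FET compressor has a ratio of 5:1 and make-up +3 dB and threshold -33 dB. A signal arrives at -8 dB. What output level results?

-8 dB sits 25 dB over threshold.
The 25 dB excess becomes 5 dB after 5:1 reduction.
That puts the output at -28 dB; make-up adds 3 dB, giving -25 dB.

-25 dB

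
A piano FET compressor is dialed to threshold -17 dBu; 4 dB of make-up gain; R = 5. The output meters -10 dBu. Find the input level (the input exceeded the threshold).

Before make-up, the level was -10 − 4 = -14 dBu.
That's 3 dB above the -17 dBu threshold.
Input overshoot = R × output overshoot = 15 dB → input = -17 + 15 = -2 dBu.

-2 dBu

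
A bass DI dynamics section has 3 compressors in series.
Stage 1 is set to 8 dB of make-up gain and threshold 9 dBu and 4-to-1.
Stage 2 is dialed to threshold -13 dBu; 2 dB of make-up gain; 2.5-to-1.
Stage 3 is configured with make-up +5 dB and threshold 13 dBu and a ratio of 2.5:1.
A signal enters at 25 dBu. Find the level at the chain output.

7.6 dBu

Stage 1: 25 dBu is 16 dB over 9 dBu; at 4:1 that becomes 4 dB over, giving 13 dBu; +8 dB make-up → 21 dBu.
Stage 2: 21 dBu is 34 dB over -13 dBu; at 2.5:1 that becomes 13.6 dB over, giving 0.6 dBu; +2 dB make-up → 2.6 dBu.
Stage 3: below threshold (2.6 ≤ 13); passes unchanged; make-up brings it to 7.6 dBu.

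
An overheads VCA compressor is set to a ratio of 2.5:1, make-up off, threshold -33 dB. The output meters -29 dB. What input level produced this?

That's 4 dB above the -33 dB threshold.
Undo the ratio: input overshoot = 4 × 2.5 = 10 dB, giving input = -23 dB.

-23 dB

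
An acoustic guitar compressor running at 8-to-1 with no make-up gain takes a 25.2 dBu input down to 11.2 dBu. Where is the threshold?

Gain reduction = 25.2 − 11.2 = 14 dB; output overshoot = GR / (R − 1) = 14 / 7 = 2 dB.
Threshold = output − output overshoot = 11.2 − 2 = 9.2 dBu.

9.2 dBu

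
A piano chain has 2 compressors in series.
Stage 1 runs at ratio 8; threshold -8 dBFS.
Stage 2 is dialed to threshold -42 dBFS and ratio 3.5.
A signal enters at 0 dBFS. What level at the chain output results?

Stage 1: overshoot 8 dB → 8/8 = 1 dB → -7 dBFS.
Stage 2: overshoot 35 dB → 35/3.5 = 10 dB → -32 dBFS.

-32 dBFS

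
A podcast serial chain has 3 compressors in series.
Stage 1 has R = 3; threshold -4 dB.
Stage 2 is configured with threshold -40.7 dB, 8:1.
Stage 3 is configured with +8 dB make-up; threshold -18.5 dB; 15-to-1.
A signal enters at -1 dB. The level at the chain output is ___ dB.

-27.9875 dB

Stage 1: -1 dB is 3 dB over -4 dB; at 3:1 that becomes 1 dB over, giving -3 dB.
Stage 2: overshoot 37.7 dB → 37.7/8 = 4.7125 dB → -35.9875 dB.
Stage 3: -35.9875 dB ≤ -18.5 dB, so stage 3 doesn't engage; make-up brings it to -27.9875 dB.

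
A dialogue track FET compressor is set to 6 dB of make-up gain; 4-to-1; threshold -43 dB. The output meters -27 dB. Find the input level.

-3 dB

Stripping the +6 dB make-up gives -33 dB at the gain stage.
The compressed level sits -33 − (-43) = 10 dB over threshold.
Input overshoot = R × output overshoot = 40 dB → input = -43 + 40 = -3 dB.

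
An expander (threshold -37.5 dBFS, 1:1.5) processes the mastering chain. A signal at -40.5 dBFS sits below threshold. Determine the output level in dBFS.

The input is 3 dB below the -37.5 dBFS threshold.
A 1:1.5 expander multiplies undershoot by 1.5: 3 × 1.5 = 4.5 dB below threshold.
Output = -37.5 − 4.5 = -42 dBFS.

-42 dBFS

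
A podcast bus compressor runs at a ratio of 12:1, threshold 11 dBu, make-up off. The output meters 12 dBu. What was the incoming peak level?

The compressed level sits 12 − 11 = 1 dB over threshold.
Input overshoot = R × output overshoot = 12 dB → input = 11 + 12 = 23 dBu.

23 dBu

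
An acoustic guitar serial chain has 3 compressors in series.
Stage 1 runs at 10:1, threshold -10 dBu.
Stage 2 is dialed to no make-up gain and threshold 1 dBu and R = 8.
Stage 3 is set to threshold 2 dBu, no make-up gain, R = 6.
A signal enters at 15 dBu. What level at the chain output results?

Stage 1: 15 dBu is 25 dB over -10 dBu; at 10:1 that becomes 2.5 dB over, giving -7.5 dBu.
Stage 2: below threshold (-7.5 ≤ 1); passes unchanged; output -7.5 dBu.
Stage 3: -7.5 dBu is at or below the 2 dBu threshold — no compression; output -7.5 dBu.

-7.5 dBu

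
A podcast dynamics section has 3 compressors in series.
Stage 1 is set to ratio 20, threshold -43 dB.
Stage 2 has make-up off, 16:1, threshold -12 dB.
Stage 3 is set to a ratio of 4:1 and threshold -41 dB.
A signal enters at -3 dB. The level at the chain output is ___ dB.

-41 dB

Stage 1: 40 dB above -43 dB, reduced 20:1 to 2 dB above → -41 dB.
Stage 2: -41 dB ≤ -12 dB, so stage 2 doesn't engage; output -41 dB.
Stage 3: -41 dB is at or below the -41 dB threshold — no compression; output -41 dB.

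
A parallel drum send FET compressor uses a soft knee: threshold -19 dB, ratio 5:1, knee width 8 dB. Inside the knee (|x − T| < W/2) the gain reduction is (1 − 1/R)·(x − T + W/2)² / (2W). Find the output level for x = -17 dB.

x − T + W/2 = -17 − (-19) + 4 = 6.
GR = (1 − 1/5) × 6² / 16 = 0.8 × 36 / 16 = 1.8 dB.
Output = -17 − 1.8 = -18.8 dB.

-18.8 dB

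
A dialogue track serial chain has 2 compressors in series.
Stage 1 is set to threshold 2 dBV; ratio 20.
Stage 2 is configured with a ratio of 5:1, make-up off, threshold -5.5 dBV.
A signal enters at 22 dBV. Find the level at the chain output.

-3.8 dBV

Stage 1: 20 dB above 2 dBV, reduced 20:1 to 1 dB above → 3 dBV.
Stage 2: 8.5 dB above -5.5 dBV, reduced 5:1 to 1.7 dB above → -3.8 dBV.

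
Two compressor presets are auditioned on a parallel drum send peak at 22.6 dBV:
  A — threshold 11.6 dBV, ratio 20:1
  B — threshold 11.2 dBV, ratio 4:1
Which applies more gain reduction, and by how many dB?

A: overshoot 11 dB → output overshoot 0.55 dB → GR 10.45 dB.
B: overshoot 11.4 dB → output overshoot 2.85 dB → GR 8.55 dB.
Difference: 1.9 dB in favour of A.

A, by 1.9 dB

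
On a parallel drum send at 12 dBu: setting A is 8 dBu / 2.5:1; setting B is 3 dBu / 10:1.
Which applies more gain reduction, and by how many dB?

B, by 5.7 dB

A: GR = 4 − 4/2.5 = 2.4 dB.
B: GR = 9 − 9/10 = 8.1 dB.
B reduces 5.7 dB more.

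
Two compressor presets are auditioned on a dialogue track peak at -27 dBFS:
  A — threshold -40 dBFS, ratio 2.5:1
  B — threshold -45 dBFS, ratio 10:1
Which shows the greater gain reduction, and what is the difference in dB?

A: 13 dB over, compressed to 5.2 dB over, so 7.8 dB of GR.
B: 18 dB over, compressed to 1.8 dB over, so 16.2 dB of GR.
Difference: 8.4 dB in favour of B.

B, by 8.4 dB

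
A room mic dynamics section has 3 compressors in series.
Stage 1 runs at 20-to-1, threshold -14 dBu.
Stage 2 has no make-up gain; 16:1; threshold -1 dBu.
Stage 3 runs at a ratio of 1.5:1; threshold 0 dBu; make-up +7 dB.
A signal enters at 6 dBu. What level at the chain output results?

Stage 1: overshoot 20 dB → 20/20 = 1 dB → -13 dBu.
Stage 2: below threshold (-13 ≤ -1); passes unchanged; output -13 dBu.
Stage 3: -13 dBu ≤ 0 dBu, so stage 3 doesn't engage; make-up brings it to -6 dBu.

-6 dBu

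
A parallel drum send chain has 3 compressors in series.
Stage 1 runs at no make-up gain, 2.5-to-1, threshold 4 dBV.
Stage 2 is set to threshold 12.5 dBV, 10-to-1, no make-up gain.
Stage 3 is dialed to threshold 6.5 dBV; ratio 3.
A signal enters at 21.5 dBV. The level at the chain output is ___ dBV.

Stage 1: 21.5 dBV is 17.5 dB over 4 dBV; at 2.5:1 that becomes 7 dB over, giving 11 dBV.
Stage 2: 11 dBV ≤ 12.5 dBV, so stage 2 doesn't engage; output 11 dBV.
Stage 3: 11 dBV is 4.5 dB over 6.5 dBV; at 3:1 that becomes 1.5 dB over, giving 8 dBV.

8 dBV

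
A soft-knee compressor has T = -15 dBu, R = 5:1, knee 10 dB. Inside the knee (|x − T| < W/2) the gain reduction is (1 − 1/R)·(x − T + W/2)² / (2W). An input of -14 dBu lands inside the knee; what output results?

x − T + W/2 = -14 − (-15) + 5 = 6.
GR = (1 − 1/5) × 6² / 20 = 0.8 × 36 / 20 = 1.44 dB.
Output = -14 − 1.44 = -15.44 dBu.

-15.44 dBu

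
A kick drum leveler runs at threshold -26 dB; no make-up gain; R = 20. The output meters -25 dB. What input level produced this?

-6 dB

That's 1 dB above the -26 dB threshold.
Undo the ratio: input overshoot = 1 × 20 = 20 dB, giving input = -6 dB.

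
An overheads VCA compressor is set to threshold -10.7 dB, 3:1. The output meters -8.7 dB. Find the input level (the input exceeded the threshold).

-4.7 dB

That's 2 dB above the -10.7 dB threshold.
Before 3:1 compression the overshoot was 2 × 3 = 6 dB, so input = -10.7 + 6 = -4.7 dB.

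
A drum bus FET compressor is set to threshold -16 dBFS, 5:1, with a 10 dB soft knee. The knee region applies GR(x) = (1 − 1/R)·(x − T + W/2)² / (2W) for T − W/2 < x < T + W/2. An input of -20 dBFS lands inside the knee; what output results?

-20.04 dBFS

x − T + W/2 = -20 − (-16) + 5 = 1.
GR = (1 − 1/5) × 1² / 20 = 0.8 × 1 / 20 = 0.04 dB.
Output = -20 − 0.04 = -20.04 dBFS.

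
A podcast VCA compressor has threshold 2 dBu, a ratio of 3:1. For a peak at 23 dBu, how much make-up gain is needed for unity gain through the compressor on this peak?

Without make-up, output = threshold + overshoot/3 = 2 + 7 = 9 dBu.
Gap to target: 14 dB.

14 dB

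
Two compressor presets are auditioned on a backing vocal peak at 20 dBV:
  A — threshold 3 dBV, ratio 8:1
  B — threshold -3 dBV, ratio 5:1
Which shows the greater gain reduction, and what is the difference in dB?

A: overshoot 17 dB → output overshoot 2.125 dB → GR 14.875 dB.
B: overshoot 23 dB → output overshoot 4.6 dB → GR 18.4 dB.
B applies 3.525 dB more gain reduction.

B, by 3.525 dB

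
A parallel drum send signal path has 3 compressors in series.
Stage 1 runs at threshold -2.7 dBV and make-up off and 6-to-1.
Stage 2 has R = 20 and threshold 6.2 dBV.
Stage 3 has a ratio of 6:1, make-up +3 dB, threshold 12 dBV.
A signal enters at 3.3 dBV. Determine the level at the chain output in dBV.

1.3 dBV

Stage 1: 3.3 dBV is 6 dB over -2.7 dBV; at 6:1 that becomes 1 dB over, giving -1.7 dBV.
Stage 2: -1.7 dBV ≤ 6.2 dBV, so stage 2 doesn't engage; output -1.7 dBV.
Stage 3: below threshold (-1.7 ≤ 12); passes unchanged; make-up brings it to 1.3 dBV.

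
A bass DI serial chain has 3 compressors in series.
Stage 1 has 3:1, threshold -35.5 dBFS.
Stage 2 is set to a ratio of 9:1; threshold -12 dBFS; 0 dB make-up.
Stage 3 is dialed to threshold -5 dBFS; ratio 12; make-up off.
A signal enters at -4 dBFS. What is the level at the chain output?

Stage 1: overshoot 31.5 dB → 31.5/3 = 10.5 dB → -25 dBFS.
Stage 2: -25 dBFS is at or below the -12 dBFS threshold — no compression; output -25 dBFS.
Stage 3: below threshold (-25 ≤ -5); passes unchanged; output -25 dBFS.

-25 dBFS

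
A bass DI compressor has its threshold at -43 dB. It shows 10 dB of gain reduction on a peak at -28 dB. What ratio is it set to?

3:1

Input overshoot = -28 − (-43) = 15 dB.
Output overshoot = 15 − 10 = 5 dB.
Ratio = input overshoot / output overshoot = 15 / 5 = 3.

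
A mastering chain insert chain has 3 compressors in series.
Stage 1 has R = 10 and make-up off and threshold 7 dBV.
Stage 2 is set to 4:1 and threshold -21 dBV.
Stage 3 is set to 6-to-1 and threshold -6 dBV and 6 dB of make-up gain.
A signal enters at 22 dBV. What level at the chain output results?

Stage 1: 22 dBV is 15 dB over 7 dBV; at 10:1 that becomes 1.5 dB over, giving 8.5 dBV.
Stage 2: overshoot 29.5 dB → 29.5/4 = 7.375 dB → -13.625 dBV.
Stage 3: -13.625 dBV is at or below the -6 dBV threshold — no compression; make-up brings it to -7.625 dBV.

-7.625 dBV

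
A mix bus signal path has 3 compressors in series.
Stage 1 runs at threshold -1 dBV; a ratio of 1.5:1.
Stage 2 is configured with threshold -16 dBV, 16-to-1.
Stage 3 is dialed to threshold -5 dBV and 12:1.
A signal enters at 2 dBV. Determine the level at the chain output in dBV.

Stage 1: 2 dBV is 3 dB over -1 dBV; at 1.5:1 that becomes 2 dB over, giving 1 dBV.
Stage 2: 1 dBV is 17 dB over -16 dBV; at 16:1 that becomes 1.0625 dB over, giving -14.9375 dBV.
Stage 3: -14.9375 dBV ≤ -5 dBV, so stage 3 doesn't engage; output -14.9375 dBV.

-14.9375 dBV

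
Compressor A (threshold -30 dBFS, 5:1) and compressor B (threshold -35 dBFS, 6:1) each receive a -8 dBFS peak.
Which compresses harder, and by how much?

B, by 4.9 dB

A: 22 dB over, compressed to 4.4 dB over, so 17.6 dB of GR.
B: 27 dB over, compressed to 4.5 dB over, so 22.5 dB of GR.
Difference: 4.9 dB in favour of B.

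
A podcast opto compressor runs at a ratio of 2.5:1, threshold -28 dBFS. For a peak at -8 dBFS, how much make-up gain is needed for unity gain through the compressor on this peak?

Overshoot 20 dB → 20/2.5 = 8 dB after compression, so the compressed level is -28 + 8 = -20 dBFS.
Make-up = target − compressed = -8 − (-20) = 12 dB.

12 dB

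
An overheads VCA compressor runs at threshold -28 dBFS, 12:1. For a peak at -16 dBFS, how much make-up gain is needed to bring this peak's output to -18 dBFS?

The peak compresses to -28 + 12/12 = -27 dBFS.
To reach -18 dBFS requires -18 − (-27) = 9 dB of make-up.

9 dB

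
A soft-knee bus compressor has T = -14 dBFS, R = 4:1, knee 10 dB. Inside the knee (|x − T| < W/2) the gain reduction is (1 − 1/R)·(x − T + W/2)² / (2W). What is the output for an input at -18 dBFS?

x − T + W/2 = -18 − (-14) + 5 = 1.
GR = (1 − 1/4) × 1² / 20 = 0.75 × 1 / 20 = 0.0375 dB.
Output = -18 − 0.0375 = -18.0375 dBFS.

-18.0375 dBFS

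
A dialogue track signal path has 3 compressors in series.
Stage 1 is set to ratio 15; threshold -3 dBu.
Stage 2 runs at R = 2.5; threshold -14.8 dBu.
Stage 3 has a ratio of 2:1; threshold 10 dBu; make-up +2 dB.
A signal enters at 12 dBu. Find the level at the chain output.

Stage 1: 15 dB above -3 dBu, reduced 15:1 to 1 dB above → -2 dBu.
Stage 2: overshoot 12.8 dB → 12.8/2.5 = 5.12 dB → -9.68 dBu.
Stage 3: below threshold (-9.68 ≤ 10); passes unchanged; make-up brings it to -7.68 dBu.

-7.68 dBu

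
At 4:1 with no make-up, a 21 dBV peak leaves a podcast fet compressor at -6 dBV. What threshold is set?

-15 dBV

Gain reduction = 21 − (-6) = 27 dB; output overshoot = GR / (R − 1) = 27 / 3 = 9 dB.
Threshold = output − output overshoot = -6 − 9 = -15 dBV.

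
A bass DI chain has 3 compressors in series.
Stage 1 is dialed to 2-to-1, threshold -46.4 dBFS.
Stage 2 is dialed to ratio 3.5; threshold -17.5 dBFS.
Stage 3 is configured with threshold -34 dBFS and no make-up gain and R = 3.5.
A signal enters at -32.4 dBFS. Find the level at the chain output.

-39.4 dBFS

Stage 1: overshoot 14 dB → 14/2 = 7 dB → -39.4 dBFS.
Stage 2: below threshold (-39.4 ≤ -17.5); passes unchanged; output -39.4 dBFS.
Stage 3: below threshold (-39.4 ≤ -34); passes unchanged; output -39.4 dBFS.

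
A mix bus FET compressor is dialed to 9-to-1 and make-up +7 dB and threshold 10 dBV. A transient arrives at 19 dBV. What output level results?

Overshoot: 19 − 10 = 9 dB.
The 9 dB excess becomes 1 dB after 9:1 reduction.
So the level is 10 + 1 = 11 dBV; make-up adds 7 dB, giving 18 dBV.

18 dBV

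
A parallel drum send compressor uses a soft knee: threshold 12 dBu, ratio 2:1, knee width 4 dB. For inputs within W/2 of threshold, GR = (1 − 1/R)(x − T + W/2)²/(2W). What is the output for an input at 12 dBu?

x − T + W/2 = 12 − 12 + 2 = 2.
GR = (1 − 1/2) × 2² / 8 = 0.5 × 4 / 8 = 0.25 dB.
Output = 12 − 0.25 = 11.75 dBu.

11.75 dBu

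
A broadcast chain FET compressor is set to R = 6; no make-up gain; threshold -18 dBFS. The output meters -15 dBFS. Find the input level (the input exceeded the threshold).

0 dBFS

Post-compression overshoot = -15 − (-18) = 3 dB.
Before 6:1 compression the overshoot was 3 × 6 = 18 dB, so input = -18 + 18 = 0 dBFS.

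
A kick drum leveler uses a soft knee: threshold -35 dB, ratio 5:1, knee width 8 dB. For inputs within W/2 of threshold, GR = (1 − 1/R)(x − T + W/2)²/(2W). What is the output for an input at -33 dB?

-34.8 dB

x − T + W/2 = -33 − (-35) + 4 = 6.
GR = (1 − 1/5) × 6² / 16 = 0.8 × 36 / 16 = 1.8 dB.
Output = -33 − 1.8 = -34.8 dB.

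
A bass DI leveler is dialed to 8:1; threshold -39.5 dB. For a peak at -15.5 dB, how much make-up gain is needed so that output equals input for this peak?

The peak compresses to -39.5 + 24/8 = -36.5 dB.
To reach -15.5 dB requires -15.5 − (-36.5) = 21 dB of make-up.

21 dB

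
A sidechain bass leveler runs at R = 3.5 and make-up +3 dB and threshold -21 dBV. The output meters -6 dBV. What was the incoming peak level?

21 dBV

Before make-up, the level was -6 − 3 = -9 dBV.
The compressed level sits -9 − (-21) = 12 dB over threshold.
Input overshoot = R × output overshoot = 42 dB → input = -21 + 42 = 21 dBV.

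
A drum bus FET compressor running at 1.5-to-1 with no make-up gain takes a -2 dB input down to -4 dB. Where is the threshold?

Input is 6 dB above T (since output overshoot × R = input overshoot: (-4 − T)·1.5 = -2 − T gives T = -8 dB).
Check: -8 + (-2 − (-8))/1.5 = -8 + 4 = -4 dB. ✓

-8 dB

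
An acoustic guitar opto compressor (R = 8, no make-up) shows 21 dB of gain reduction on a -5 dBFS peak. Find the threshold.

Gain reduction = -5 − (-26) = 21 dB; output overshoot = GR / (R − 1) = 21 / 7 = 3 dB.
Threshold = output − output overshoot = -26 − 3 = -29 dBFS.

-29 dBFS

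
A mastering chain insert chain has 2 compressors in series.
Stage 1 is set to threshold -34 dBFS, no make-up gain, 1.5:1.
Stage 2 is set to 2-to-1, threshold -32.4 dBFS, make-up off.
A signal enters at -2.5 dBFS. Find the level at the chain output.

-22.7 dBFS

Stage 1: 31.5 dB above -34 dBFS, reduced 1.5:1 to 21 dB above → -13 dBFS.
Stage 2: -13 dBFS is 19.4 dB over -32.4 dBFS; at 2:1 that becomes 9.7 dB over, giving -22.7 dBFS.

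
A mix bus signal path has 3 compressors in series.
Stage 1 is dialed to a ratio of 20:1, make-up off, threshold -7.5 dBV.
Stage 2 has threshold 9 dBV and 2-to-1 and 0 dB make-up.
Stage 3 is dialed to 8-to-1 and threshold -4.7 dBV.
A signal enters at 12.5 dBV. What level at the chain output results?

Stage 1: overshoot 20 dB → 20/20 = 1 dB → -6.5 dBV.
Stage 2: below threshold (-6.5 ≤ 9); passes unchanged; output -6.5 dBV.
Stage 3: below threshold (-6.5 ≤ -4.7); passes unchanged; output -6.5 dBV.

-6.5 dBV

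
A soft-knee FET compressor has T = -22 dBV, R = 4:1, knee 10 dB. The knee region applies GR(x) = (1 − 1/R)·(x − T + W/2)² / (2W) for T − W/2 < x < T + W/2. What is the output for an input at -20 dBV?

-21.8375 dBV

x − T + W/2 = -20 − (-22) + 5 = 7.
GR = (1 − 1/4) × 7² / 20 = 0.75 × 49 / 20 = 1.8375 dB.
Output = -20 − 1.8375 = -21.8375 dBV.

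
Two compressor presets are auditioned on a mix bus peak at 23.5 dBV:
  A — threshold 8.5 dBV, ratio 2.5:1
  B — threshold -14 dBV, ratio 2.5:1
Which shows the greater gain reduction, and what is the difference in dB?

B, by 13.5 dB

A: overshoot 15 dB → output overshoot 6 dB → GR 9 dB.
B: overshoot 37.5 dB → output overshoot 15 dB → GR 22.5 dB.
B applies 13.5 dB more gain reduction.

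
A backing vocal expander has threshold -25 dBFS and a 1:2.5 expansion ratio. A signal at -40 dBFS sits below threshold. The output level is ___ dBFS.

Below threshold, a 1:2.5 expander applies gain = (2.5−1)×(T − x) of attenuation.
(2.5−1) × 15 = 22.5 dB, so output = -40 − 22.5 = -62.5 dBFS.

-62.5 dBFS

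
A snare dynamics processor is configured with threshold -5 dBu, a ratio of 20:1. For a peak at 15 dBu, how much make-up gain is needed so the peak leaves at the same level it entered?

Overshoot 20 dB → 20/20 = 1 dB after compression, so the compressed level is -5 + 1 = -4 dBu.
Make-up = target − compressed = 15 − (-4) = 19 dB.

19 dB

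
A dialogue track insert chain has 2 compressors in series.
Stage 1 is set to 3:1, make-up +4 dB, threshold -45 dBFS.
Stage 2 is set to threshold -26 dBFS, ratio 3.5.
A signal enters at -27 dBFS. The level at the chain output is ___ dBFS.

Stage 1: overshoot 18 dB → 18/3 = 6 dB → -39 dBFS; +4 dB make-up → -35 dBFS.
Stage 2: -35 dBFS is at or below the -26 dBFS threshold — no compression; output -35 dBFS.

-35 dBFS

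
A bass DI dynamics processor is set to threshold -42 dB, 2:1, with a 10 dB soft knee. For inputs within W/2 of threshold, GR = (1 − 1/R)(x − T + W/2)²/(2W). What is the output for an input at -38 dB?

x − T + W/2 = -38 − (-42) + 5 = 9.
GR = (1 − 1/2) × 9² / 20 = 0.5 × 81 / 20 = 2.025 dB.
Output = -38 − 2.025 = -40.025 dB.

-40.025 dB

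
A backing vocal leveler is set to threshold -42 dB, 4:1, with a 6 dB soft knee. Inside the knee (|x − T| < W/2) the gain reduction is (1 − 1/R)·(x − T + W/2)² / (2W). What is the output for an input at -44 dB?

x − T + W/2 = -44 − (-42) + 3 = 1.
GR = (1 − 1/4) × 1² / 12 = 0.75 × 1 / 12 = 0.0625 dB.
Output = -44 − 0.0625 = -44.0625 dB.

-44.0625 dB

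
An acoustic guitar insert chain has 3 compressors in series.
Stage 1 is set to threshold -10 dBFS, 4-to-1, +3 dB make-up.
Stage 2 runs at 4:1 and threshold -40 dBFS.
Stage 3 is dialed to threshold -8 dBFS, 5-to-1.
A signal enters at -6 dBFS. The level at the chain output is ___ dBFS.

Stage 1: -6 dBFS is 4 dB over -10 dBFS; at 4:1 that becomes 1 dB over, giving -9 dBFS; +3 dB make-up → -6 dBFS.
Stage 2: overshoot 34 dB → 34/4 = 8.5 dB → -31.5 dBFS.
Stage 3: -31.5 dBFS is at or below the -8 dBFS threshold — no compression; output -31.5 dBFS.

-31.5 dBFS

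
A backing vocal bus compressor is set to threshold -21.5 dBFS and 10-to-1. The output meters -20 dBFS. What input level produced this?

-6.5 dBFS

The compressed level sits -20 − (-21.5) = 1.5 dB over threshold.
Input overshoot = R × output overshoot = 15 dB → input = -21.5 + 15 = -6.5 dBFS.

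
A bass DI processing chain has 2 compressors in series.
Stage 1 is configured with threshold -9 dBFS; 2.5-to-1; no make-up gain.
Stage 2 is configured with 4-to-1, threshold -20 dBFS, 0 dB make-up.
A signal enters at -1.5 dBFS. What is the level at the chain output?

-16.5 dBFS

Stage 1: -1.5 dBFS is 7.5 dB over -9 dBFS; at 2.5:1 that becomes 3 dB over, giving -6 dBFS.
Stage 2: 14 dB above -20 dBFS, reduced 4:1 to 3.5 dB above → -16.5 dBFS.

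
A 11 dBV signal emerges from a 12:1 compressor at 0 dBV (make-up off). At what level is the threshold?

Input is 12 dB above T (since output overshoot × R = input overshoot: (0 − T)·12 = 11 − T gives T = -1 dBV).
Check: -1 + (11 − (-1))/12 = -1 + 1 = 0 dBV. ✓

-1 dBV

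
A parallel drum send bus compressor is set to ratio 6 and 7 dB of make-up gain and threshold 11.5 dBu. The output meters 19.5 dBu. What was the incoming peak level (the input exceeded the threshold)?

Remove make-up: 19.5 − 7 = 12.5 dBu.
The compressed level sits 12.5 − 11.5 = 1 dB over threshold.
Input overshoot = R × output overshoot = 6 dB → input = 11.5 + 6 = 17.5 dBu.

17.5 dBu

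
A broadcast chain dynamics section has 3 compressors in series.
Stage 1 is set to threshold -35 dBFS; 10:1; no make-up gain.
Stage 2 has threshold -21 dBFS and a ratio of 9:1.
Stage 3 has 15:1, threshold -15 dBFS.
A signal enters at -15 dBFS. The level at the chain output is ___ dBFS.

Stage 1: overshoot 20 dB → 20/10 = 2 dB → -33 dBFS.
Stage 2: -33 dBFS is at or below the -21 dBFS threshold — no compression; output -33 dBFS.
Stage 3: -33 dBFS ≤ -15 dBFS, so stage 3 doesn't engage; output -33 dBFS.

-33 dBFS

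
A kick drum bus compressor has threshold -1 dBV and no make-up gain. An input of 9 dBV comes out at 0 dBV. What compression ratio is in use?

Input overshoot = 9 − (-1) = 10 dB; output overshoot = 0 − (-1) = 1 dB.
Ratio = 10 / 1 = 10.

10:1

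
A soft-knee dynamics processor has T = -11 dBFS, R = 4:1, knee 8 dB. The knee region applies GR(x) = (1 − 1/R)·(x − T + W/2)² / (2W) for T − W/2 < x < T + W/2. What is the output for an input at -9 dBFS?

-10.6875 dBFS

x − T + W/2 = -9 − (-11) + 4 = 6.
GR = (1 − 1/4) × 6² / 16 = 0.75 × 36 / 16 = 1.6875 dB.
Output = -9 − 1.6875 = -10.6875 dBFS.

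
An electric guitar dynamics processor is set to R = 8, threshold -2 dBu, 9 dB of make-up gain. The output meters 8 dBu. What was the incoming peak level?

Remove make-up: 8 − 9 = -1 dBu.
Post-compression overshoot = -1 − (-2) = 1 dB.
Input overshoot = R × output overshoot = 8 dB → input = -2 + 8 = 6 dBu.

6 dBu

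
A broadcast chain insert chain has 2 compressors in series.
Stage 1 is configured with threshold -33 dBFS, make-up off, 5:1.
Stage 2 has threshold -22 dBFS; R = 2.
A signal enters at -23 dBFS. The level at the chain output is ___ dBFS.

Stage 1: 10 dB above -33 dBFS, reduced 5:1 to 2 dB above → -31 dBFS.
Stage 2: -31 dBFS is at or below the -22 dBFS threshold — no compression; output -31 dBFS.

-31 dBFS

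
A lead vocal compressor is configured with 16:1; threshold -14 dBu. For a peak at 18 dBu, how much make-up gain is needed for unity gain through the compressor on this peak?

30 dB

The peak compresses to -14 + 32/16 = -12 dBu.
To reach 18 dBu requires 18 − (-12) = 30 dB of make-up.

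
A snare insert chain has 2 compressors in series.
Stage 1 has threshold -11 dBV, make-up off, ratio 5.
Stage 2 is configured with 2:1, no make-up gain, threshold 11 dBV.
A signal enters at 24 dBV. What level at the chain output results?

-4 dBV

Stage 1: 35 dB above -11 dBV, reduced 5:1 to 7 dB above → -4 dBV.
Stage 2: -4 dBV ≤ 11 dBV, so stage 2 doesn't engage; output -4 dBV.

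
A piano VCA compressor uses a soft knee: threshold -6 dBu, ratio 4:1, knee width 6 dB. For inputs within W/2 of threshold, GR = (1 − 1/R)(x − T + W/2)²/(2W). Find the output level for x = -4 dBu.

x − T + W/2 = -4 − (-6) + 3 = 5.
GR = (1 − 1/4) × 5² / 12 = 0.75 × 25 / 12 = 1.5625 dB.
Output = -4 − 1.5625 = -5.5625 dBu.

-5.5625 dBu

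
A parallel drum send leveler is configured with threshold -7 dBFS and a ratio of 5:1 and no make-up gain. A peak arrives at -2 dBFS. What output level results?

Overshoot: -2 − (-7) = 5 dB.
The 5 dB excess becomes 1 dB after 5:1 reduction.
Output = -7 + 1 = -6 dBFS.

-6 dBFS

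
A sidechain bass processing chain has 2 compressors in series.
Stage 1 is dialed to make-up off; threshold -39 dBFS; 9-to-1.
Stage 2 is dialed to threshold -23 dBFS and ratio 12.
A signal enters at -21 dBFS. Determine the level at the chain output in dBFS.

-37 dBFS

Stage 1: -21 dBFS is 18 dB over -39 dBFS; at 9:1 that becomes 2 dB over, giving -37 dBFS.
Stage 2: -37 dBFS ≤ -23 dBFS, so stage 2 doesn't engage; output -37 dBFS.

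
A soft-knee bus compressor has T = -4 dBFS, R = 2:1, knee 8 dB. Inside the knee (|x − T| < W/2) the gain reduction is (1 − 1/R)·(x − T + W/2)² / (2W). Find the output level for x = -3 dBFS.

-3.78125 dBFS

x − T + W/2 = -3 − (-4) + 4 = 5.
GR = (1 − 1/2) × 5² / 16 = 0.5 × 25 / 16 = 0.78125 dB.
Output = -3 − 0.78125 = -3.78125 dBFS.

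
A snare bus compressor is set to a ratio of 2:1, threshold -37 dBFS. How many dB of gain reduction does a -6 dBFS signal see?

15.5 dB

-6 dBFS exceeds the threshold by 31 dB.
After 2:1 compression the overshoot becomes 31/2 = 15.5 dB.
GR = overshoot in − overshoot out = 31 − 15.5 = 15.5 dB.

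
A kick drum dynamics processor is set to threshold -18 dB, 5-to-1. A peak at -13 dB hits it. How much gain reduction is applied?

4 dB

The signal is 5 dB above threshold.
At 5:1, output sits 5/5 = 1 dB above threshold.
GR = overshoot in − overshoot out = 5 − 1 = 4 dB.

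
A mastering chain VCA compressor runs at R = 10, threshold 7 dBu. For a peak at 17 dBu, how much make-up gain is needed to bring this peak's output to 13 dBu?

5 dB

Without make-up, output = threshold + overshoot/10 = 7 + 1 = 8 dBu.
Gap to target: 5 dB.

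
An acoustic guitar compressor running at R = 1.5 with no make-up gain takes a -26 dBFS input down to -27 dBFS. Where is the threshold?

-29 dBFS

Gain reduction = -26 − (-27) = 1 dB; output overshoot = GR / (R − 1) = 1 / 0.5 = 2 dB.
Threshold = output − output overshoot = -27 − 2 = -29 dBFS.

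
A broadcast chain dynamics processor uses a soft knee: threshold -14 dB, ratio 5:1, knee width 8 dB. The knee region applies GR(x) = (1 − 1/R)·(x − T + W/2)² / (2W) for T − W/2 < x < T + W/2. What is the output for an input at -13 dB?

-14.25 dB

x − T + W/2 = -13 − (-14) + 4 = 5.
GR = (1 − 1/5) × 5² / 16 = 0.8 × 25 / 16 = 1.25 dB.
Output = -13 − 1.25 = -14.25 dB.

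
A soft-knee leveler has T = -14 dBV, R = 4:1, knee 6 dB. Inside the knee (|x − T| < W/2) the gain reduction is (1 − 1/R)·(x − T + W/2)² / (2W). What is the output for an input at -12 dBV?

-13.5625 dBV

x − T + W/2 = -12 − (-14) + 3 = 5.
GR = (1 − 1/4) × 5² / 12 = 0.75 × 25 / 12 = 1.5625 dB.
Output = -12 − 1.5625 = -13.5625 dBV.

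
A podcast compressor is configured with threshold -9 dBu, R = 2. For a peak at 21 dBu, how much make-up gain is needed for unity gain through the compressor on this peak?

The peak compresses to -9 + 30/2 = 6 dBu.
To reach 21 dBu requires 21 − 6 = 15 dB of make-up.

15 dB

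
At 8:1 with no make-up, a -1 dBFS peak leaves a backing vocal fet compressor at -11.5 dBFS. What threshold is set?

Gain reduction = -1 − (-11.5) = 10.5 dB; output overshoot = GR / (R − 1) = 10.5 / 7 = 1.5 dB.
Threshold = output − output overshoot = -11.5 − 1.5 = -13 dBFS.

-13 dBFS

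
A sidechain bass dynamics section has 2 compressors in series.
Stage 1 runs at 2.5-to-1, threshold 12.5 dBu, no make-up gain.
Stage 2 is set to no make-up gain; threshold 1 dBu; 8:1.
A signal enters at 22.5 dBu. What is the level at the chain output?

2.9375 dBu

Stage 1: overshoot 10 dB → 10/2.5 = 4 dB → 16.5 dBu.
Stage 2: 15.5 dB above 1 dBu, reduced 8:1 to 1.9375 dB above → 2.9375 dBu.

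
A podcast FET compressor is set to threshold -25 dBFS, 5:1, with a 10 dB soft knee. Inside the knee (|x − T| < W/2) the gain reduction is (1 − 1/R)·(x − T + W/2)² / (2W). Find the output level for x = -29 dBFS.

x − T + W/2 = -29 − (-25) + 5 = 1.
GR = (1 − 1/5) × 1² / 20 = 0.8 × 1 / 20 = 0.04 dB.
Output = -29 − 0.04 = -29.04 dBFS.

-29.04 dBFS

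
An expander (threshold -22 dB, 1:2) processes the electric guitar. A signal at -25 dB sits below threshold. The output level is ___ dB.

Undershoot = (-22) − (-25) = 3 dB.
At 1:2, that expands to 6 dB under threshold.
Output = -22 − 6 = -28 dB.

-28 dB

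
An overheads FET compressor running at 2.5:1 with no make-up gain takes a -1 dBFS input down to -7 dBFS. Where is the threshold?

-11 dBFS

Input is 10 dB above T (since output overshoot × R = input overshoot: (-7 − T)·2.5 = -1 − T gives T = -11 dBFS).
Check: -11 + (-1 − (-11))/2.5 = -11 + 4 = -7 dBFS. ✓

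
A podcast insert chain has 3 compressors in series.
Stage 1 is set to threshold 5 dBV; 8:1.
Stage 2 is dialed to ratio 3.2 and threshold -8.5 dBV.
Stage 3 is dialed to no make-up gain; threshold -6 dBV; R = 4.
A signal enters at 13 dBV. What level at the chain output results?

Stage 1: 8 dB above 5 dBV, reduced 8:1 to 1 dB above → 6 dBV.
Stage 2: 14.5 dB above -8.5 dBV, reduced 3.2:1 to 4.53125 dB above → -3.96875 dBV.
Stage 3: 2.03125 dB above -6 dBV, reduced 4:1 to 0.507812 dB above → -5.492188 dBV.

-5.492188 dBV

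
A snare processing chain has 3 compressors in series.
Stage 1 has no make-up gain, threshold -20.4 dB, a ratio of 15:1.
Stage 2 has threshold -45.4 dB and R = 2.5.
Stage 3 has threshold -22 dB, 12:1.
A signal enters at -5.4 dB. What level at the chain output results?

Stage 1: overshoot 15 dB → 15/15 = 1 dB → -19.4 dB.
Stage 2: -19.4 dB is 26 dB over -45.4 dB; at 2.5:1 that becomes 10.4 dB over, giving -35 dB.
Stage 3: below threshold (-35 ≤ -22); passes unchanged; output -35 dB.

-35 dB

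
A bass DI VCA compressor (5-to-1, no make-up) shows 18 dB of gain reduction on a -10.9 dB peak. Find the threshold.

-33.4 dB

Let T be the threshold. Output overshoot = (input overshoot)/R, so -28.9 − T = (-10.9 − T)/5.
5·(-28.9 − T) = -10.9 − T → 4·T = -144.5 − (-10.9) = -133.6.
T = -133.6/4 = -33.4 dB.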